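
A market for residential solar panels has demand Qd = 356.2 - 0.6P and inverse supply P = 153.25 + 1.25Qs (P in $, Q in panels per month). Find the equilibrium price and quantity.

P* = 342, Q* = 151

Solving each curve for Q: Qs = -122.6 + 0.8P.
At equilibrium Qd = Qs, so 356.2 - 0.6P = -122.6 + 0.8P; collecting terms, 478.8 = 1.4P and P* = 342.
From the demand curve, Q* = 356.2 - 0.6(342) = 151.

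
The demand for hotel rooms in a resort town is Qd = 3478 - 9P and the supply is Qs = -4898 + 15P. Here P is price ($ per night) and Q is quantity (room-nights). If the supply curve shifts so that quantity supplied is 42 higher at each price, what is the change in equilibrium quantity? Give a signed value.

ΔQ = 15.75

Set Qd = Qs: 3478 - 9P = -4898 + 15P, so 8376 = 24P and P* = 349.
Plugging P* into demand: Q* = 3478 - 9(349) = 337.
After the shift, supply is Qs = -4856 + 15P.
The new intersection has 8334 = 24P, i.e. P = 347.25, Q = 352.75.
ΔQ = 352.75 - 337 = 15.75.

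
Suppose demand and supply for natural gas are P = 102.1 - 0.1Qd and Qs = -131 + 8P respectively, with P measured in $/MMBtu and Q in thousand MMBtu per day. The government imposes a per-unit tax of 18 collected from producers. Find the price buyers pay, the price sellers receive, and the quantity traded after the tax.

Solving each curve for Q: Qd = 1021 - 10P.
The tax drives a wedge P_b - P_s = 18. Substituting P_s = P_b - 18 into supply: Qs = -275 + 8P_b.
Equate demand and the shifted supply: 1021 - 10P_b = -275 + 8P_b, giving 18P_b = 1296, so P_b = 72.
Then P_s = 72 - 18 = 54 and Q = 1021 - 10(72) = 301.

P_b = 72, P_s = 54, Q = 301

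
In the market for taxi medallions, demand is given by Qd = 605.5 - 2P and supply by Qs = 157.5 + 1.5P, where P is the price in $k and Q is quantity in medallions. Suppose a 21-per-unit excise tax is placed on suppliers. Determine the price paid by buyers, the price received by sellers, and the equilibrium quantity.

Suppliers keep P_s = P_b - 21 per unit, so supply in terms of the buyer price is Qs = 126 + 1.5P_b.
Market clearing requires 605.5 - 2P_b = 126 + 1.5P_b; hence 479.5 = 3.5P_b and P_b = 137.
Then P_s = 137 - 21 = 116 and Q = 605.5 - 2(137) = 331.5.

P_b = 137, P_s = 116, Q = 331.5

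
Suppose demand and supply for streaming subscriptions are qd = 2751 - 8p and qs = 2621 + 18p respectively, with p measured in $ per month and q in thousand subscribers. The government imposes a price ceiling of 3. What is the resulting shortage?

At p = 3: qd = 2727 and qs = 2675.
Shortage = qd - qs = 2727 - 2675 = 52.

Shortage = 52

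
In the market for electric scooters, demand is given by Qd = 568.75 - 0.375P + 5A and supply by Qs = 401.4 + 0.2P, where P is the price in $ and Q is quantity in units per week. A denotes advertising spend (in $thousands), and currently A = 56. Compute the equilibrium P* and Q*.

P* = 778, Q* = 557

With A = 56, demand is Qd = 848.75 - 0.375P.
Equating demand and supply, 848.75 - 0.375P = 401.4 + 0.2P gives 0.575P = 447.35, so P* = 778.
From the demand curve, Q* = 848.75 - 0.375(778) = 557.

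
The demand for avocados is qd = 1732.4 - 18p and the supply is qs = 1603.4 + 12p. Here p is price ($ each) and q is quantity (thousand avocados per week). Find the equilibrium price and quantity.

At equilibrium qd = qs, so 1732.4 - 18p = 1603.4 + 12p; collecting terms, 129 = 30p and p* = 4.3.
From the demand curve, q* = 1732.4 - 18(4.3) = 1655.

p* = 4.3, q* = 1655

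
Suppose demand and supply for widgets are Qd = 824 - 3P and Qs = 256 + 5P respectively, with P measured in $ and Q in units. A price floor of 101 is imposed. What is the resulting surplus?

Surplus = 240

With P fixed at 101, quantity demanded is 521 and quantity supplied is 761.
Surplus = Qs - Qd = 761 - 521 = 240.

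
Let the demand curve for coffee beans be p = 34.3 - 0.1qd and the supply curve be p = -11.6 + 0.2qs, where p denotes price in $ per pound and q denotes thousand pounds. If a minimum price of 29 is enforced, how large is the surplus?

Rewriting in direct form: qd = 343 - 10p and qs = 58 + 5p.
Evaluating both curves at the floor price 29 gives qd = 53, qs = 203.
Surplus = qs - qd = 203 - 53 = 150.

Surplus = 150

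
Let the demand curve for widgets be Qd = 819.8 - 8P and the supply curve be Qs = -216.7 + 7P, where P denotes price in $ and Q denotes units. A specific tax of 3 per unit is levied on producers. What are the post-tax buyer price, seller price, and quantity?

P_b = 70.5, P_s = 67.5, Q = 255.8

Producers keep P_s = P_b - 3 per unit, so supply in terms of the buyer price is Qs = -237.7 + 7P_b.
Set Qd = Qs: 819.8 - 8P_b = -237.7 + 7P_b, so 1057.5 = 15P_b and P_b = 70.5.
So P_s = 67.5 and the quantity traded is Q = 819.8 - 8(70.5) = 255.8.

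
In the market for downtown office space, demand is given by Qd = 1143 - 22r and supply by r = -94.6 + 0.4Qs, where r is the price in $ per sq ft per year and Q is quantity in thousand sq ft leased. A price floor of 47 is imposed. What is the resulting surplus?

Solving each curve for Q: Qs = 236.5 + 2.5r.
At r = 47: Qd = 109 and Qs = 354.
Surplus = Qs - Qd = 354 - 109 = 245.

Surplus = 245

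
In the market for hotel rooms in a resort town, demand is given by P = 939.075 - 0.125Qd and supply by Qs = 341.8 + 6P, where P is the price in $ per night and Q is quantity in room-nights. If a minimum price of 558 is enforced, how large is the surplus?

Surplus = 641.2

In direct form, Qd = 7512.6 - 8P.
At P = 558: Qd = 3048.6 and Qs = 3689.8.
Surplus = Qs - Qd = 3689.8 - 3048.6 = 641.2.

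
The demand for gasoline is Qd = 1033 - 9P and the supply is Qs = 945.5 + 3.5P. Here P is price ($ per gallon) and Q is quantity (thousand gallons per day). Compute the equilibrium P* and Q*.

Equating demand and supply, 1033 - 9P = 945.5 + 3.5P gives 12.5P = 87.5, so P* = 7.
From the demand curve, Q* = 1033 - 9(7) = 970.

P* = 7, Q* = 970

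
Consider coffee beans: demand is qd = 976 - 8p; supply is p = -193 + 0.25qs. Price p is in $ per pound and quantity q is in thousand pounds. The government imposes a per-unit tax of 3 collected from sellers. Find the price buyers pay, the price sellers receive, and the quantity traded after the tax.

Solving each curve for q: qs = 772 + 4p.
With a tax of 3 on sellers, they supply based on the net price p_s = p_b - 3, so qs = 760 + 4p_b.
Equate demand and the shifted supply: 976 - 8p_b = 760 + 4p_b, giving 12p_b = 216, so p_b = 18.
So p_s = 15 and the quantity traded is q = 976 - 8(18) = 832.

p_b = 18, p_s = 15, q = 832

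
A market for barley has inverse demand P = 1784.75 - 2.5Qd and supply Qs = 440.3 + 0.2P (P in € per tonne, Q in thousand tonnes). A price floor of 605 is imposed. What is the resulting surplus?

Surplus = 89.4

In direct form, Qd = 713.9 - 0.4P.
Evaluating both curves at the floor price 605 gives Qd = 471.9, Qs = 561.3.
Surplus = Qs - Qd = 561.3 - 471.9 = 89.4.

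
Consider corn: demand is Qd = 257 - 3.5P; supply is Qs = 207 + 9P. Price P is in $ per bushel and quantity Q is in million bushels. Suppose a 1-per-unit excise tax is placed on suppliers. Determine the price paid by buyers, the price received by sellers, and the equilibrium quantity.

P_b = 4.72, P_s = 3.72, Q = 240.48

The tax drives a wedge P_b - P_s = 1. Substituting P_s = P_b - 1 into supply: Qs = 198 + 9P_b.
Equate demand and the shifted supply: 257 - 3.5P_b = 198 + 9P_b, giving 12.5P_b = 59, so P_b = 4.72.
So P_s = 3.72 and the quantity traded is Q = 257 - 3.5(4.72) = 240.48.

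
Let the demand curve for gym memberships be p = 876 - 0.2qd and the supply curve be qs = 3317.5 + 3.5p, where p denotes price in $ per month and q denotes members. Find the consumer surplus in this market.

Consumer surplus = 1410002.5

In direct form, qd = 4380 - 5p.
The market clears where 4380 - 5p = 3317.5 + 3.5p. Rearranging, 8.5p = 1062.5, hence p* = 125.
Substitute back: q* = 4380 - 5(125) = 3755.
Demand choke price (qd = 0): p = 4380/5 = 876. Consumer surplus = ½ × (876 - 125) × 3755 = 1410002.5.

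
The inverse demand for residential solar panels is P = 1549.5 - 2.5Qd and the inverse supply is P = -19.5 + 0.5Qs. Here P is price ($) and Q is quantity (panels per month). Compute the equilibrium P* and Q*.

P* = 242, Q* = 523

Inverting to quantity form: Qd = 619.8 - 0.4P and Qs = 39 + 2P.
At equilibrium Qd = Qs, so 619.8 - 0.4P = 39 + 2P; collecting terms, 580.8 = 2.4P and P* = 242.
From the demand curve, Q* = 619.8 - 0.4(242) = 523.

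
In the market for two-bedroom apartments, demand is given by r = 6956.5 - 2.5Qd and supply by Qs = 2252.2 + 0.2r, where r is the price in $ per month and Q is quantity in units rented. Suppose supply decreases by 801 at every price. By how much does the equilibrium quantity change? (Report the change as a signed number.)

ΔQ = -534

Solving each curve for Q: Qd = 2782.6 - 0.4r.
At equilibrium Qd = Qs, so 2782.6 - 0.4r = 2252.2 + 0.2r; collecting terms, 530.4 = 0.6r and r* = 884.
From the demand curve, Q* = 2782.6 - 0.4(884) = 2429.
After the shift, supply is Qs = 1451.2 + 0.2r.
The new intersection has 1331.4 = 0.6r, i.e. r = 2219, Q = 1895.
ΔQ = 1895 - 2429 = -534.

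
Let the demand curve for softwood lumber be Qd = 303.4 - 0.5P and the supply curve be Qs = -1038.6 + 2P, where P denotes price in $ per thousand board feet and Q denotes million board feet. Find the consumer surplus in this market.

At equilibrium Qd = Qs, so 303.4 - 0.5P = -1038.6 + 2P; collecting terms, 1342 = 2.5P and P* = 536.8.
Substitute back: Q* = 303.4 - 0.5(536.8) = 35.
Demand choke price (Qd = 0): P = 303.4/0.5 = 606.8. Consumer surplus = ½ × (606.8 - 536.8) × 35 = 1225.

Consumer surplus = 1225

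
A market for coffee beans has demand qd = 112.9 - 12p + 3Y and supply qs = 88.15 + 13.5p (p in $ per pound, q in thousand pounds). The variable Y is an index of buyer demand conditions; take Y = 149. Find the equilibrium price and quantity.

With Y = 149, demand is qd = 559.9 - 12p.
At equilibrium qd = qs, so 559.9 - 12p = 88.15 + 13.5p; collecting terms, 471.75 = 25.5p and p* = 18.5.
From the demand curve, q* = 559.9 - 12(18.5) = 337.9.

p* = 18.5, q* = 337.9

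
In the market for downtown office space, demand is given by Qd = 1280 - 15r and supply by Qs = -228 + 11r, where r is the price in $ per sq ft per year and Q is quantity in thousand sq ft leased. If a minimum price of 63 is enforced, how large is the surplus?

Surplus = 130

Evaluating both curves at the floor price 63 gives Qd = 335, Qs = 465.
Surplus = Qs - Qd = 465 - 335 = 130.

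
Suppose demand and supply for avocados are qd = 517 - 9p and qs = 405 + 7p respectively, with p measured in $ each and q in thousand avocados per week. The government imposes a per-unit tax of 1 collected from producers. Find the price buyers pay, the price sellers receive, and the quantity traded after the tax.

With a tax of 1 on producers, they supply based on the net price p_s = p_b - 1, so qs = 398 + 7p_b.
Market clearing requires 517 - 9p_b = 398 + 7p_b; hence 119 = 16p_b and p_b = 7.4375.
Then p_s = 7.4375 - 1 = 6.4375 and q = 517 - 9(7.4375) = 450.0625.

p_b = 7.4375, p_s = 6.4375, q = 450.0625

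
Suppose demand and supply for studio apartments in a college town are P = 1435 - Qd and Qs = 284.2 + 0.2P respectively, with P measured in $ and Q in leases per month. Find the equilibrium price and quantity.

In direct form, Qd = 1435 - P.
Set Qd = Qs: 1435 - P = 284.2 + 0.2P, so 1150.8 = 1.2P and P* = 959.
Substitute back: Q* = 1435 - 959 = 476.

P* = 959, Q* = 476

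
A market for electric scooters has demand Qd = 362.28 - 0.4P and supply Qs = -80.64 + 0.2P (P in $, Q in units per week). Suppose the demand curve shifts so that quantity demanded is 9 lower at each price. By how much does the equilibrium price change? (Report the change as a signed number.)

Equating demand and supply, 362.28 - 0.4P = -80.64 + 0.2P gives 0.6P = 442.92, so P* = 738.2.
Substitute back: Q* = 362.28 - 0.4(738.2) = 67.
After the shift, demand is Qd = 353.28 - 0.4P.
Re-solving, 0.6P = 433.92 gives P = 723.2 and Q = 64.
ΔP = 723.2 - 738.2 = -15.

ΔP = -15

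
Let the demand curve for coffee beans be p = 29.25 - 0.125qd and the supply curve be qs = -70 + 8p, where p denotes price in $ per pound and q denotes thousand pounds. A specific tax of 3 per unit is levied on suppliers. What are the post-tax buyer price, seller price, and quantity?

Inverting to quantity form: qd = 234 - 8p.
Suppliers keep p_s = p_b - 3 per unit, so supply in terms of the buyer price is qs = -94 + 8p_b.
Equate demand and the shifted supply: 234 - 8p_b = -94 + 8p_b, giving 16p_b = 328, so p_b = 20.5.
So p_s = 17.5 and the quantity traded is q = 234 - 8(20.5) = 70.

p_b = 20.5, p_s = 17.5, q = 70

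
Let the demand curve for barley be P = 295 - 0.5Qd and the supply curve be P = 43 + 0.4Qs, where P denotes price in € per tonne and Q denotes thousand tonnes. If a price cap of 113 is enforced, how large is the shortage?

Shortage = 189

Solving each curve for Q: Qd = 590 - 2P and Qs = -107.5 + 2.5P.
Evaluating both curves at the ceiling price 113 gives Qd = 364, Qs = 175.
Shortage = Qd - Qs = 364 - 175 = 189.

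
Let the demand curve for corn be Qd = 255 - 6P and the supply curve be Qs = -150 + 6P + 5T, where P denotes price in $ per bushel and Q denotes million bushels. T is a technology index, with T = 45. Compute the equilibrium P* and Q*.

With T = 45, supply is Qs = 75 + 6P.
Equating demand and supply, 255 - 6P = 75 + 6P gives 12P = 180, so P* = 15.
Then Q* = 255 - 6(15) = 165.

P* = 15, Q* = 165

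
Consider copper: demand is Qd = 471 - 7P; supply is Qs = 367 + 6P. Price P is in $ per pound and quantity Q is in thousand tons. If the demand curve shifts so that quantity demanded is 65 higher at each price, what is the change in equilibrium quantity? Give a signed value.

At equilibrium Qd = Qs, so 471 - 7P = 367 + 6P; collecting terms, 104 = 13P and P* = 8.
Substitute back: Q* = 471 - 7(8) = 415.
After the shift, demand is Qd = 536 - 7P.
New equilibrium: 169 = 13P, so P = 13 and Q = 445.
ΔQ = 445 - 415 = 30.

ΔQ = 30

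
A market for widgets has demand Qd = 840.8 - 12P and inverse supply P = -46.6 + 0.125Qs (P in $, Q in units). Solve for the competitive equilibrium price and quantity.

P* = 23.4, Q* = 560

In direct form, Qs = 372.8 + 8P.
The market clears where 840.8 - 12P = 372.8 + 8P. Rearranging, 20P = 468, hence P* = 23.4.
Plugging P* into demand: Q* = 840.8 - 12(23.4) = 560.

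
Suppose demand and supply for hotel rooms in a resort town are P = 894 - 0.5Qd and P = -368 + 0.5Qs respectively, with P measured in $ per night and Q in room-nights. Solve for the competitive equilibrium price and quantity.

P* = 263, Q* = 1262

Solving each curve for Q: Qd = 1788 - 2P and Qs = 736 + 2P.
Set Qd = Qs: 1788 - 2P = 736 + 2P, so 1052 = 4P and P* = 263.
From the demand curve, Q* = 1788 - 2(263) = 1262.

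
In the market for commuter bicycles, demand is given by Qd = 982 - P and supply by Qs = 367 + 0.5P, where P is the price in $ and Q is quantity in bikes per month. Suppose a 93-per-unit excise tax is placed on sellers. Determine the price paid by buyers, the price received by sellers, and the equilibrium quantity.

Sellers keep P_s = P_b - 93 per unit, so supply in terms of the buyer price is Qs = 320.5 + 0.5P_b.
Market clearing requires 982 - P_b = 320.5 + 0.5P_b; hence 661.5 = 1.5P_b and P_b = 441.
Then P_s = 441 - 93 = 348 and Q = 982 - 441 = 541.

P_b = 441, P_s = 348, Q = 541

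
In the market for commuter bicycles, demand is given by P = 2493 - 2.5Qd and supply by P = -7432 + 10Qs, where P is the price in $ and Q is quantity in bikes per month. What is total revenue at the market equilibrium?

Total revenue = 403352

In direct form, Qd = 997.2 - 0.4P and Qs = 743.2 + 0.1P.
The market clears where 997.2 - 0.4P = 743.2 + 0.1P. Rearranging, 0.5P = 254, hence P* = 508.
From the demand curve, Q* = 997.2 - 0.4(508) = 794.
Total revenue = P* × Q* = 508 × 794 = 403352.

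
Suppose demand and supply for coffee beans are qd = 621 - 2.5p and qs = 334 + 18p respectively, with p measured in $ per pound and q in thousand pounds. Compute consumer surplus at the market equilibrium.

Consumer surplus = 68679.2

At equilibrium qd = qs, so 621 - 2.5p = 334 + 18p; collecting terms, 287 = 20.5p and p* = 14.
Plugging p* into demand: q* = 621 - 2.5(14) = 586.
Demand choke price (qd = 0): p = 621/2.5 = 248.4. Consumer surplus = ½ × (248.4 - 14) × 586 = 68679.2.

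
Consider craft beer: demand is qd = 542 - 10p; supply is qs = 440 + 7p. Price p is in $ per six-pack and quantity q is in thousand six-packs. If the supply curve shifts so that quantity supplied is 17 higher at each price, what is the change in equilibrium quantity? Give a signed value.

At equilibrium qd = qs, so 542 - 10p = 440 + 7p; collecting terms, 102 = 17p and p* = 6.
Then q* = 542 - 10(6) = 482.
After the shift, supply is qs = 457 + 7p.
New equilibrium: 85 = 17p, so p = 5 and q = 492.
Δq = 492 - 482 = 10.

Δq = 10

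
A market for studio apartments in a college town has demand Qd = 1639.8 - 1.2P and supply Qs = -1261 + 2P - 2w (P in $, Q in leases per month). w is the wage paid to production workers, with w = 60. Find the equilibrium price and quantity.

With w = 60, supply is Qs = -1381 + 2P.
Set Qd = Qs: 1639.8 - 1.2P = -1381 + 2P, so 3020.8 = 3.2P and P* = 944.
Substitute back: Q* = 1639.8 - 1.2(944) = 507.

P* = 944, Q* = 507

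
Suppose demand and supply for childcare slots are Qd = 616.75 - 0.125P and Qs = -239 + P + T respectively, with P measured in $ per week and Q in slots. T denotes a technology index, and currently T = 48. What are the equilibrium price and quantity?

P* = 718, Q* = 527

With T = 48, supply is Qs = -191 + P.
Equating demand and supply, 616.75 - 0.125P = -191 + P gives 1.125P = 807.75, so P* = 718.
Substitute back: Q* = 616.75 - 0.125(718) = 527.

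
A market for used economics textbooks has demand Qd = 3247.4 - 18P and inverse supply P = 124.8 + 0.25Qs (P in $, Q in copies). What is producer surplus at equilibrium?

Producer surplus = 4140.5

Solving each curve for Q: Qs = -499.2 + 4P.
Set Qd = Qs: 3247.4 - 18P = -499.2 + 4P, so 3746.6 = 22P and P* = 170.3.
Substitute back: Q* = 3247.4 - 18(170.3) = 182.
Supply choke price (Qs = 0): P = 124.8. Producer surplus = ½ × (170.3 - 124.8) × 182 = 4140.5.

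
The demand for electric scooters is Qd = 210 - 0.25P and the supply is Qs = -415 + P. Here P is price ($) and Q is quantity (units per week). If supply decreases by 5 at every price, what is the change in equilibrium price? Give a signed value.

Set Qd = Qs: 210 - 0.25P = -415 + P, so 625 = 1.25P and P* = 500.
Then Q* = 210 - 0.25(500) = 85.
After the shift, supply is Qs = -420 + P.
The new intersection has 630 = 1.25P, i.e. P = 504, Q = 84.
ΔP = 504 - 500 = 4.

ΔP = 4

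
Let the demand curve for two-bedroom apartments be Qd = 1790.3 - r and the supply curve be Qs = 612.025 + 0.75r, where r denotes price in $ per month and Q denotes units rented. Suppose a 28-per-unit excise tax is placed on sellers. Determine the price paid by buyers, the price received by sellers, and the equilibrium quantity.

r_b = 685.3, r_s = 657.3, Q = 1105

The tax drives a wedge r_b - r_s = 28. Substituting r_s = r_b - 28 into supply: Qs = 591.025 + 0.75r_b.
Market clearing requires 1790.3 - r_b = 591.025 + 0.75r_b; hence 1199.275 = 1.75r_b and r_b = 685.3.
So r_s = 657.3 and the quantity traded is Q = 1790.3 - 685.3 = 1105.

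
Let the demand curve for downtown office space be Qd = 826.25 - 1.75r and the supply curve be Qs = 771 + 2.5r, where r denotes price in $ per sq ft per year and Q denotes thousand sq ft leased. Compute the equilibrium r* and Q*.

Set Qd = Qs: 826.25 - 1.75r = 771 + 2.5r, so 55.25 = 4.25r and r* = 13.
From the demand curve, Q* = 826.25 - 1.75(13) = 803.5.

r* = 13, Q* = 803.5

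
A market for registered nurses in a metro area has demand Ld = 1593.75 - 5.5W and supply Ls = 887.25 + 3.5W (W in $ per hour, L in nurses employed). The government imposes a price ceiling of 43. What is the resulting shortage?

At W = 43: Ld = 1357.25 and Ls = 1037.75.
Shortage = Ld - Ls = 1357.25 - 1037.75 = 319.5.

Shortage = 319.5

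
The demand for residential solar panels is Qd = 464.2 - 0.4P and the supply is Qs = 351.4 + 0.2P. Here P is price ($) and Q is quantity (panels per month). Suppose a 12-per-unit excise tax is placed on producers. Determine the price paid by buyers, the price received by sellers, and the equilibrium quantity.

P_b = 192, P_s = 180, Q = 387.4

Producers keep P_s = P_b - 12 per unit, so supply in terms of the buyer price is Qs = 349 + 0.2P_b.
Equate demand and the shifted supply: 464.2 - 0.4P_b = 349 + 0.2P_b, giving 0.6P_b = 115.2, so P_b = 192.
Then P_s = 192 - 12 = 180 and Q = 464.2 - 0.4(192) = 387.4.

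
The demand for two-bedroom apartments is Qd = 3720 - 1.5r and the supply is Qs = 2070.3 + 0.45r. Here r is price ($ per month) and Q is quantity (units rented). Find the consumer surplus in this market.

At equilibrium Qd = Qs, so 3720 - 1.5r = 2070.3 + 0.45r; collecting terms, 1649.7 = 1.95r and r* = 846.
From the demand curve, Q* = 3720 - 1.5(846) = 2451.
Demand choke price (Qd = 0): r = 3720/1.5 = 2480. Consumer surplus = ½ × (2480 - 846) × 2451 = 2002467.

Consumer surplus = 2002467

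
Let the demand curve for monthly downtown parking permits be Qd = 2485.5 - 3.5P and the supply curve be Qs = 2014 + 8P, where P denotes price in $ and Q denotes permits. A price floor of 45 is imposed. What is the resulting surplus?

Evaluating both curves at the floor price 45 gives Qd = 2328, Qs = 2374.
Surplus = Qs - Qd = 2374 - 2328 = 46.

Surplus = 46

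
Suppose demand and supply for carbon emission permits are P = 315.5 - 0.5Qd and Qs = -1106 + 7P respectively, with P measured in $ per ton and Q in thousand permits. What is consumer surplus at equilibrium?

Rewriting in direct form: Qd = 631 - 2P.
Equating demand and supply, 631 - 2P = -1106 + 7P gives 9P = 1737, so P* = 193.
From the demand curve, Q* = 631 - 2(193) = 245.
Demand choke price (Qd = 0): P = 631/2 = 315.5. Consumer surplus = ½ × (315.5 - 193) × 245 = 15006.25.

Consumer surplus = 15006.25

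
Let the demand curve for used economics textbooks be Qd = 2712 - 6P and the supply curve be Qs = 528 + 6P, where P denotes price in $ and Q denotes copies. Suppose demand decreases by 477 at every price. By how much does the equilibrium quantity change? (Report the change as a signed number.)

ΔQ = -238.5

At equilibrium Qd = Qs, so 2712 - 6P = 528 + 6P; collecting terms, 2184 = 12P and P* = 182.
From the demand curve, Q* = 2712 - 6(182) = 1620.
After the shift, demand is Qd = 2235 - 6P.
The new intersection has 1707 = 12P, i.e. P = 142.25, Q = 1381.5.
ΔQ = 1381.5 - 1620 = -238.5.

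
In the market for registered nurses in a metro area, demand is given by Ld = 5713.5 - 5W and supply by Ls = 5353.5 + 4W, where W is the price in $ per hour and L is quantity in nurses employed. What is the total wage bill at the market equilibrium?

The market clears where 5713.5 - 5W = 5353.5 + 4W. Rearranging, 9W = 360, hence W* = 40.
From the demand curve, L* = 5713.5 - 5(40) = 5513.5.
The total wage bill = W* × L* = 40 × 5513.5 = 220540.

The total wage bill = 220540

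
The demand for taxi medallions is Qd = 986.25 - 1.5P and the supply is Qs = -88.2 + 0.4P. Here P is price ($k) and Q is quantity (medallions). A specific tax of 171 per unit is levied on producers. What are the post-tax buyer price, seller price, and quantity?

P_b = 601.5, P_s = 430.5, Q = 84

With a tax of 171 on producers, they supply based on the net price P_s = P_b - 171, so Qs = -156.6 + 0.4P_b.
Set Qd = Qs: 986.25 - 1.5P_b = -156.6 + 0.4P_b, so 1142.85 = 1.9P_b and P_b = 601.5.
So P_s = 430.5 and the quantity traded is Q = 986.25 - 1.5(601.5) = 84.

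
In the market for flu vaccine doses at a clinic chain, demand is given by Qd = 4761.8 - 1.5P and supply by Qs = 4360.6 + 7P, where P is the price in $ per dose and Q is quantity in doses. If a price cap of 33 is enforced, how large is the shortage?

Shortage = 120.7

At P = 33: Qd = 4712.3 and Qs = 4591.6.
Shortage = Qd - Qs = 4712.3 - 4591.6 = 120.7.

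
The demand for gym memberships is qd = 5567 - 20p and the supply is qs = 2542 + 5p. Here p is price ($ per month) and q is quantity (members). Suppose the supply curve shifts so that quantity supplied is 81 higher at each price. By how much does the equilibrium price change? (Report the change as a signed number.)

Δp = -3.24

Set qd = qs: 5567 - 20p = 2542 + 5p, so 3025 = 25p and p* = 121.
Then q* = 5567 - 20(121) = 3147.
After the shift, supply is qs = 2623 + 5p.
The new intersection has 2944 = 25p, i.e. p = 117.76, q = 3211.8.
Δp = 117.76 - 121 = -3.24.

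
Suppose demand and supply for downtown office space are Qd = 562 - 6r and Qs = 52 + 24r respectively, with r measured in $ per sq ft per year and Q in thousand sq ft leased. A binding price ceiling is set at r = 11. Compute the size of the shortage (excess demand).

Shortage = 180

At r = 11: Qd = 496 and Qs = 316.
Shortage = Qd - Qs = 496 - 316 = 180.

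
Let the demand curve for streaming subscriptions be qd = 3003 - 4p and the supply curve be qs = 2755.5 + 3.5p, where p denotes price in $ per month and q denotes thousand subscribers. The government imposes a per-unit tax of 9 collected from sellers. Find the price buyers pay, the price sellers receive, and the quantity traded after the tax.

With a tax of 9 on sellers, they supply based on the net price p_s = p_b - 9, so qs = 2724 + 3.5p_b.
Equate demand and the shifted supply: 3003 - 4p_b = 2724 + 3.5p_b, giving 7.5p_b = 279, so p_b = 37.2.
So p_s = 28.2 and the quantity traded is q = 3003 - 4(37.2) = 2854.2.

p_b = 37.2, p_s = 28.2, q = 2854.2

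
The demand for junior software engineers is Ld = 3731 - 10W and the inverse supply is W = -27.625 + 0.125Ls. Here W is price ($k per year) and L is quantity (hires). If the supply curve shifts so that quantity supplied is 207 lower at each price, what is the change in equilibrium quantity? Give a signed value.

ΔL = -115

In direct form, Ls = 221 + 8W.
At equilibrium Ld = Ls, so 3731 - 10W = 221 + 8W; collecting terms, 3510 = 18W and W* = 195.
Plugging W* into demand: L* = 3731 - 10(195) = 1781.
After the shift, supply is Ls = 14 + 8W.
The new intersection has 3717 = 18W, i.e. W = 206.5, L = 1666.
ΔL = 1666 - 1781 = -115.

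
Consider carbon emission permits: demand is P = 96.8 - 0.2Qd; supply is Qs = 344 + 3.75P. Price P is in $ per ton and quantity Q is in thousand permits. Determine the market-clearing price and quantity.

P* = 16, Q* = 404

Rewriting in direct form: Qd = 484 - 5P.
Set Qd = Qs: 484 - 5P = 344 + 3.75P, so 140 = 8.75P and P* = 16.
Then Q* = 484 - 5(16) = 404.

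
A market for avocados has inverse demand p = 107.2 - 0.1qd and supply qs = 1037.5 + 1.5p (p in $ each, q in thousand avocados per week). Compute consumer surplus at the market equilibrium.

In direct form, qd = 1072 - 10p.
The market clears where 1072 - 10p = 1037.5 + 1.5p. Rearranging, 11.5p = 34.5, hence p* = 3.
Substitute back: q* = 1072 - 10(3) = 1042.
Demand choke price (qd = 0): p = 1072/10 = 107.2. Consumer surplus = ½ × (107.2 - 3) × 1042 = 54288.2.

Consumer surplus = 54288.2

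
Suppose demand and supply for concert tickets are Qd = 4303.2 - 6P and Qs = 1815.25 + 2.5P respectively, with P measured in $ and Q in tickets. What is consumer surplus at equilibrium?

Consumer surplus = 540600.75

Set Qd = Qs: 4303.2 - 6P = 1815.25 + 2.5P, so 2487.95 = 8.5P and P* = 292.7.
Plugging P* into demand: Q* = 4303.2 - 6(292.7) = 2547.
Demand choke price (Qd = 0): P = 4303.2/6 = 717.2. Consumer surplus = ½ × (717.2 - 292.7) × 2547 = 540600.75.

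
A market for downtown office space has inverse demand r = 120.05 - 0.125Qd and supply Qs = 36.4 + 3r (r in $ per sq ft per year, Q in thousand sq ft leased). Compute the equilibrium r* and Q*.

r* = 84, Q* = 288.4

Solving each curve for Q: Qd = 960.4 - 8r.
The market clears where 960.4 - 8r = 36.4 + 3r. Rearranging, 11r = 924, hence r* = 84.
Substitute back: Q* = 960.4 - 8(84) = 288.4.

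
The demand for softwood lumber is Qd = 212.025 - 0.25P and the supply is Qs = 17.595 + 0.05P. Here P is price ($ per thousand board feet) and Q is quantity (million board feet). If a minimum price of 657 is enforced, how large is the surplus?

Evaluating both curves at the floor price 657 gives Qd = 47.775, Qs = 50.445.
Surplus = Qs - Qd = 50.445 - 47.775 = 2.67.

Surplus = 2.67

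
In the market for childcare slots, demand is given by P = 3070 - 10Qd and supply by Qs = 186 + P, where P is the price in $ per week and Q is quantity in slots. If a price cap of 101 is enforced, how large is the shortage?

Shortage = 9.9

In direct form, Qd = 307 - 0.1P.
With P fixed at 101, quantity demanded is 296.9 and quantity supplied is 287.
Shortage = Qd - Qs = 296.9 - 287 = 9.9.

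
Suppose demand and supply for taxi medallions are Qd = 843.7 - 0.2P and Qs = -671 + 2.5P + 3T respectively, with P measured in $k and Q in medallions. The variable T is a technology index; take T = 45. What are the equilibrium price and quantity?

With T = 45, supply is Qs = -536 + 2.5P.
Set Qd = Qs: 843.7 - 0.2P = -536 + 2.5P, so 1379.7 = 2.7P and P* = 511.
Substitute back: Q* = 843.7 - 0.2(511) = 741.5.

P* = 511, Q* = 741.5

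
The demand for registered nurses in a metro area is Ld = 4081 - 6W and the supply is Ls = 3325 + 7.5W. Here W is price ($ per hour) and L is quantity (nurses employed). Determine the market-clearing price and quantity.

W* = 56, L* = 3745

Set Ld = Ls: 4081 - 6W = 3325 + 7.5W, so 756 = 13.5W and W* = 56.
Substitute back: L* = 4081 - 6(56) = 3745.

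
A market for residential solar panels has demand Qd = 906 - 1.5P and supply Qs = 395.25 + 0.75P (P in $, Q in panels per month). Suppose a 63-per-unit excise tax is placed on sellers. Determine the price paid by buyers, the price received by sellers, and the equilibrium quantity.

P_b = 248, P_s = 185, Q = 534

The tax drives a wedge P_b - P_s = 63. Substituting P_s = P_b - 63 into supply: Qs = 348 + 0.75P_b.
Set Qd = Qs: 906 - 1.5P_b = 348 + 0.75P_b, so 558 = 2.25P_b and P_b = 248.
Then P_s = 248 - 63 = 185 and Q = 906 - 1.5(248) = 534.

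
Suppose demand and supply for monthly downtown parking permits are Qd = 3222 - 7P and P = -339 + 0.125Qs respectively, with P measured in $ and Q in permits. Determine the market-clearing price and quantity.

P* = 34, Q* = 2984

Inverting to quantity form: Qs = 2712 + 8P.
Set Qd = Qs: 3222 - 7P = 2712 + 8P, so 510 = 15P and P* = 34.
Then Q* = 3222 - 7(34) = 2984.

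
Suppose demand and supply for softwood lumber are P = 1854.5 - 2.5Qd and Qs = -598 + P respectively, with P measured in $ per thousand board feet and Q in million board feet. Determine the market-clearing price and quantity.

Solving each curve for Q: Qd = 741.8 - 0.4P.
Set Qd = Qs: 741.8 - 0.4P = -598 + P, so 1339.8 = 1.4P and P* = 957.
From the demand curve, Q* = 741.8 - 0.4(957) = 359.

P* = 957, Q* = 359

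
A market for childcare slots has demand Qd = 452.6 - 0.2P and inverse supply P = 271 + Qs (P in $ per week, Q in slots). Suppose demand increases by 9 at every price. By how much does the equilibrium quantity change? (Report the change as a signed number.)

Inverting to quantity form: Qs = -271 + P.
At equilibrium Qd = Qs, so 452.6 - 0.2P = -271 + P; collecting terms, 723.6 = 1.2P and P* = 603.
Then Q* = 452.6 - 0.2(603) = 332.
After the shift, demand is Qd = 461.6 - 0.2P.
New equilibrium: 732.6 = 1.2P, so P = 610.5 and Q = 339.5.
ΔQ = 339.5 - 332 = 7.5.

ΔQ = 7.5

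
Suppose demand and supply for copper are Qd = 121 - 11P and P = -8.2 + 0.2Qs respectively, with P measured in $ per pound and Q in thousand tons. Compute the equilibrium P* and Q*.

Solving each curve for Q: Qs = 41 + 5P.
At equilibrium Qd = Qs, so 121 - 11P = 41 + 5P; collecting terms, 80 = 16P and P* = 5.
Then Q* = 121 - 11(5) = 66.

P* = 5, Q* = 66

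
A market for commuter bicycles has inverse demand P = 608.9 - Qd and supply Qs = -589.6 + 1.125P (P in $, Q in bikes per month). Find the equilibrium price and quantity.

Solving each curve for Q: Qd = 608.9 - P.
At equilibrium Qd = Qs, so 608.9 - P = -589.6 + 1.125P; collecting terms, 1198.5 = 2.125P and P* = 564.
Plugging P* into demand: Q* = 608.9 - 564 = 44.9.

P* = 564, Q* = 44.9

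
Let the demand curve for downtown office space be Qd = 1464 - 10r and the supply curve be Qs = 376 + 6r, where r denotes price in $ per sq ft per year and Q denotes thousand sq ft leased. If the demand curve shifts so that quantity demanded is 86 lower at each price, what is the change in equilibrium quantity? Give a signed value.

Set Qd = Qs: 1464 - 10r = 376 + 6r, so 1088 = 16r and r* = 68.
From the demand curve, Q* = 1464 - 10(68) = 784.
After the shift, demand is Qd = 1378 - 10r.
The new intersection has 1002 = 16r, i.e. r = 62.625, Q = 751.75.
ΔQ = 751.75 - 784 = -32.25.

ΔQ = -32.25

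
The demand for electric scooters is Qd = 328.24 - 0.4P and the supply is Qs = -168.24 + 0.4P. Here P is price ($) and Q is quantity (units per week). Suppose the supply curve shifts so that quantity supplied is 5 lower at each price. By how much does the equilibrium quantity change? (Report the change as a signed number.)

ΔQ = -2.5

Set Qd = Qs: 328.24 - 0.4P = -168.24 + 0.4P, so 496.48 = 0.8P and P* = 620.6.
Substitute back: Q* = 328.24 - 0.4(620.6) = 80.
After the shift, supply is Qs = -173.24 + 0.4P.
Re-solving, 0.8P = 501.48 gives P = 626.85 and Q = 77.5.
ΔQ = 77.5 - 80 = -2.5.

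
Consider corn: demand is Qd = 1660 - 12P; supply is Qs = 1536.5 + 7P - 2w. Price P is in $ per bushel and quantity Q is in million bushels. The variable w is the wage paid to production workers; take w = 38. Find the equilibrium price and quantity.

With w = 38, supply is Qs = 1460.5 + 7P.
The market clears where 1660 - 12P = 1460.5 + 7P. Rearranging, 19P = 199.5, hence P* = 10.5.
Substitute back: Q* = 1660 - 12(10.5) = 1534.

P* = 10.5, Q* = 1534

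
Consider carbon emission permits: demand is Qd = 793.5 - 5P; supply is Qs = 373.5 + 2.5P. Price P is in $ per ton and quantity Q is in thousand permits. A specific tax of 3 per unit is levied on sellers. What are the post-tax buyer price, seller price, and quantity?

With a tax of 3 on sellers, they supply based on the net price P_s = P_b - 3, so Qs = 366 + 2.5P_b.
Set Qd = Qs: 793.5 - 5P_b = 366 + 2.5P_b, so 427.5 = 7.5P_b and P_b = 57.
Then P_s = 57 - 3 = 54 and Q = 793.5 - 5(57) = 508.5.

P_b = 57, P_s = 54, Q = 508.5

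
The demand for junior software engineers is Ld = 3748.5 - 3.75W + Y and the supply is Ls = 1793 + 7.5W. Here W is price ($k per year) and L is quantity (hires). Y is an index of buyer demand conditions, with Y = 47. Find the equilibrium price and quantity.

W* = 178, L* = 3128

With Y = 47, demand is Ld = 3795.5 - 3.75W.
At equilibrium Ld = Ls, so 3795.5 - 3.75W = 1793 + 7.5W; collecting terms, 2002.5 = 11.25W and W* = 178.
Plugging W* into demand: L* = 3795.5 - 3.75(178) = 3128.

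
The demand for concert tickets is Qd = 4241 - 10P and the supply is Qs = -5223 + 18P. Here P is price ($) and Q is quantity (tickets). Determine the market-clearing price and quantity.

P* = 338, Q* = 861

Set Qd = Qs: 4241 - 10P = -5223 + 18P, so 9464 = 28P and P* = 338.
From the demand curve, Q* = 4241 - 10(338) = 861.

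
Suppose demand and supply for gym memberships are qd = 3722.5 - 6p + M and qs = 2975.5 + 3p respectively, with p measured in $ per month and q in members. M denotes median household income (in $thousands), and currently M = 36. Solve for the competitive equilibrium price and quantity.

With M = 36, demand is qd = 3758.5 - 6p.
Set qd = qs: 3758.5 - 6p = 2975.5 + 3p, so 783 = 9p and p* = 87.
Then q* = 3758.5 - 6(87) = 3236.5.

p* = 87, q* = 3236.5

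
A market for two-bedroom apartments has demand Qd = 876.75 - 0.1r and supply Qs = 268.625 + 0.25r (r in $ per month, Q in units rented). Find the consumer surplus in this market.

Consumer surplus = 2471045

The market clears where 876.75 - 0.1r = 268.625 + 0.25r. Rearranging, 0.35r = 608.125, hence r* = 1737.5.
Substitute back: Q* = 876.75 - 0.1(1737.5) = 703.
Demand choke price (Qd = 0): r = 876.75/0.1 = 8767.5. Consumer surplus = ½ × (8767.5 - 1737.5) × 703 = 2471045.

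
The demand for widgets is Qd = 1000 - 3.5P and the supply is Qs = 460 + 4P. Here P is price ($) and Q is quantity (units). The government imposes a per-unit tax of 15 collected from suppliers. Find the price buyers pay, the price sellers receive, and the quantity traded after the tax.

P_b = 80, P_s = 65, Q = 720

Suppliers keep P_s = P_b - 15 per unit, so supply in terms of the buyer price is Qs = 400 + 4P_b.
Equate demand and the shifted supply: 1000 - 3.5P_b = 400 + 4P_b, giving 7.5P_b = 600, so P_b = 80.
Then P_s = 80 - 15 = 65 and Q = 1000 - 3.5(80) = 720.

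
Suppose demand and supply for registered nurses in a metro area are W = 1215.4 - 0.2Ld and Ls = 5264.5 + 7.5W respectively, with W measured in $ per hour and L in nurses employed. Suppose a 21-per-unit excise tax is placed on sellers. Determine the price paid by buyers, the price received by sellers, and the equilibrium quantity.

W_b = 77.6, W_s = 56.6, L = 5689

In direct form, Ld = 6077 - 5W.
The tax drives a wedge W_b - W_s = 21. Substituting W_s = W_b - 21 into supply: Ls = 5107 + 7.5W_b.
Market clearing requires 6077 - 5W_b = 5107 + 7.5W_b; hence 970 = 12.5W_b and W_b = 77.6.
So W_s = 56.6 and the quantity traded is L = 6077 - 5(77.6) = 5689.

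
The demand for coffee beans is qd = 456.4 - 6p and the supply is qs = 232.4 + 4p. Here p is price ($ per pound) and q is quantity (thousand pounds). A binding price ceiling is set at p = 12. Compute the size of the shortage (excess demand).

Shortage = 104

With p fixed at 12, quantity demanded is 384.4 and quantity supplied is 280.4.
Shortage = qd - qs = 384.4 - 280.4 = 104.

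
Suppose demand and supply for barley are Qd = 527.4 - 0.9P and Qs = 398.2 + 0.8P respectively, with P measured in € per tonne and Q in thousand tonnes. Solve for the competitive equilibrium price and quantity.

Equating demand and supply, 527.4 - 0.9P = 398.2 + 0.8P gives 1.7P = 129.2, so P* = 76.
Plugging P* into demand: Q* = 527.4 - 0.9(76) = 459.

P* = 76, Q* = 459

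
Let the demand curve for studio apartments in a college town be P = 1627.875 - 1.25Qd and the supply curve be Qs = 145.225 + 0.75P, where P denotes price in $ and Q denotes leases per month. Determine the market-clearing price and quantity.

P* = 746.5, Q* = 705.1

Rewriting in direct form: Qd = 1302.3 - 0.8P.
At equilibrium Qd = Qs, so 1302.3 - 0.8P = 145.225 + 0.75P; collecting terms, 1157.075 = 1.55P and P* = 746.5.
From the demand curve, Q* = 1302.3 - 0.8(746.5) = 705.1.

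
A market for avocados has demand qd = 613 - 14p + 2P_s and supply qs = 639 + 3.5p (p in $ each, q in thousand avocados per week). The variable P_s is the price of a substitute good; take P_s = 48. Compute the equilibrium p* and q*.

With P_s = 48, demand is qd = 709 - 14p.
The market clears where 709 - 14p = 639 + 3.5p. Rearranging, 17.5p = 70, hence p* = 4.
Substitute back: q* = 709 - 14(4) = 653.

p* = 4, q* = 653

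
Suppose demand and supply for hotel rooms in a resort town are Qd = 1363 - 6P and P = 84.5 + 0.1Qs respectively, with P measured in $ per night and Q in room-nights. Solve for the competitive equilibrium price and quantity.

Solving each curve for Q: Qs = -845 + 10P.
Set Qd = Qs: 1363 - 6P = -845 + 10P, so 2208 = 16P and P* = 138.
Plugging P* into demand: Q* = 1363 - 6(138) = 535.

P* = 138, Q* = 535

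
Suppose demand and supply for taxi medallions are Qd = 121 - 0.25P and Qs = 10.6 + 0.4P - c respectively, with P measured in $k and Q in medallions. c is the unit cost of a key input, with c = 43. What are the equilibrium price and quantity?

With c = 43, supply is Qs = -32.4 + 0.4P.
Equating demand and supply, 121 - 0.25P = -32.4 + 0.4P gives 0.65P = 153.4, so P* = 236.
Substitute back: Q* = 121 - 0.25(236) = 62.

P* = 236, Q* = 62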